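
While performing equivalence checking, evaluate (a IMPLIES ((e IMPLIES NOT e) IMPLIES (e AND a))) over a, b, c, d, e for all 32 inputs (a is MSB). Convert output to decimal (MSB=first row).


Formula: (a IMPLIES ((e IMPLIES NOT e) IMPLIES (e AND a))) over a, b, c, d, e (32 rows)
Evaluate each row (bits = a,b,c,d,e, MSB first):
  row 0 [00000]: (0 IMPLIES ((0 IMPLIES NOT 0) IMPLIES (0 AND 0))) -> 1
  row 1 [00001]: (0 IMPLIES ((1 IMPLIES NOT 1) IMPLIES (1 AND 0))) -> 1
  row 2 [00010]: (0 IMPLIES ((0 IMPLIES NOT 0) IMPLIES (0 AND 0))) -> 1
  row 3 [00011]: (0 IMPLIES ((1 IMPLIES NOT 1) IMPLIES (1 AND 0))) -> 1
  row 4 [00100]: (0 IMPLIES ((0 IMPLIES NOT 0) IMPLIES (0 AND 0))) -> 1
  row 5 [00101]: (0 IMPLIES ((1 IMPLIES NOT 1) IMPLIES (1 AND 0))) -> 1
  row 6 [00110]: (0 IMPLIES ((0 IMPLIES NOT 0) IMPLIES (0 AND 0))) -> 1
  row 7 [00111]: (0 IMPLIES ((1 IMPLIES NOT 1) IMPLIES (1 AND 0))) -> 1
  row 8 [01000]: (0 IMPLIES ((0 IMPLIES NOT 0) IMPLIES (0 AND 0))) -> 1
  row 9 [01001]: (0 IMPLIES ((1 IMPLIES NOT 1) IMPLIES (1 AND 0))) -> 1
  row 10 [01010]: (0 IMPLIES ((0 IMPLIES NOT 0) IMPLIES (0 AND 0))) -> 1
  row 11 [01011]: (0 IMPLIES ((1 IMPLIES NOT 1) IMPLIES (1 AND 0))) -> 1
  row 12 [01100]: (0 IMPLIES ((0 IMPLIES NOT 0) IMPLIES (0 AND 0))) -> 1
  row 13 [01101]: (0 IMPLIES ((1 IMPLIES NOT 1) IMPLIES (1 AND 0))) -> 1
  row 14 [01110]: (0 IMPLIES ((0 IMPLIES NOT 0) IMPLIES (0 AND 0))) -> 1
  row 15 [01111]: (0 IMPLIES ((1 IMPLIES NOT 1) IMPLIES (1 AND 0))) -> 1
  row 16 [10000]: (1 IMPLIES ((0 IMPLIES NOT 0) IMPLIES (0 AND 1))) -> 0
  row 17 [10001]: (1 IMPLIES ((1 IMPLIES NOT 1) IMPLIES (1 AND 1))) -> 1
  row 18 [10010]: (1 IMPLIES ((0 IMPLIES NOT 0) IMPLIES (0 AND 1))) -> 0
  row 19 [10011]: (1 IMPLIES ((1 IMPLIES NOT 1) IMPLIES (1 AND 1))) -> 1
  row 20 [10100]: (1 IMPLIES ((0 IMPLIES NOT 0) IMPLIES (0 AND 1))) -> 0
  row 21 [10101]: (1 IMPLIES ((1 IMPLIES NOT 1) IMPLIES (1 AND 1))) -> 1
  row 22 [10110]: (1 IMPLIES ((0 IMPLIES NOT 0) IMPLIES (0 AND 1))) -> 0
  row 23 [10111]: (1 IMPLIES ((1 IMPLIES NOT 1) IMPLIES (1 AND 1))) -> 1
  row 24 [11000]: (1 IMPLIES ((0 IMPLIES NOT 0) IMPLIES (0 AND 1))) -> 0
  row 25 [11001]: (1 IMPLIES ((1 IMPLIES NOT 1) IMPLIES (1 AND 1))) -> 1
  row 26 [11010]: (1 IMPLIES ((0 IMPLIES NOT 0) IMPLIES (0 AND 1))) -> 0
  row 27 [11011]: (1 IMPLIES ((1 IMPLIES NOT 1) IMPLIES (1 AND 1))) -> 1
  row 28 [11100]: (1 IMPLIES ((0 IMPLIES NOT 0) IMPLIES (0 AND 1))) -> 0
  row 29 [11101]: (1 IMPLIES ((1 IMPLIES NOT 1) IMPLIES (1 AND 1))) -> 1
  row 30 [11110]: (1 IMPLIES ((0 IMPLIES NOT 0) IMPLIES (0 AND 1))) -> 0
  row 31 [11111]: (1 IMPLIES ((1 IMPLIES NOT 1) IMPLIES (1 AND 1))) -> 1
Full result column, 4 rows per line (a,b,c fixed per line; d,e runs 00..11 left to right):
  rows 0-3 [a,b,c=000]: 1111  = hex F
  rows 4-7 [a,b,c=001]: 1111  = hex F
  rows 8-11 [a,b,c=010]: 1111  = hex F
  rows 12-15 [a,b,c=011]: 1111  = hex F
  rows 16-19 [a,b,c=100]: 0101  = hex 5
  rows 20-23 [a,b,c=101]: 0101  = hex 5
  rows 24-27 [a,b,c=110]: 0101  = hex 5
  rows 28-31 [a,b,c=111]: 0101  = hex 5
Output column (row 0 .. row 31) = 11111111111111110101010101010101
Output column grouped in 4s = 1111 1111 1111 1111 0101 0101 0101 0101 = 0xFFFF5555
Convert to decimal digit by digit (value = value*16 + digit):
  F -> 15
  15*16 + 15 (F) = 255
  255*16 + 15 (F) = 4095
  4095*16 + 15 (F) = 65535
  65535*16 + 5 = 1048565
  1048565*16 + 5 = 16777045
  16777045*16 + 5 = 268432725
  268432725*16 + 5 = 4294923605
Decimal = 4294923605

4294923605


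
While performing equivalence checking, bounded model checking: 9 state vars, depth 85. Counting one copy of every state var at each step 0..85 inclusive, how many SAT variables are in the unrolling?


BMC unrolls to depth k, creating one copy of each state var for steps 0..k.
Step count = 85 + 1 = 86 (steps 0 through 85)
Vars per step = 9
Total = 9 * 86 = 774

774


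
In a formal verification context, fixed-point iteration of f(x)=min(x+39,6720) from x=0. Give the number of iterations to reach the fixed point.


Step 1: x=0, cap=6720, increment=39
Step 2: x grows by 39 each step until capped at 6720; fixed point is x=6720
Step 3: iterations = ceil(6720/39) = 173

173


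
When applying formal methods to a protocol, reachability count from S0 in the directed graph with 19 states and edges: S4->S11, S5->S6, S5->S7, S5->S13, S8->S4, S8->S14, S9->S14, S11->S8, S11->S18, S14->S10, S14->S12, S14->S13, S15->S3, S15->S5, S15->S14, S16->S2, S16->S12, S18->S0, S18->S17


BFS from S0:
  layer 0: {S0}
Reachable set: {S0}
Count = 1

1


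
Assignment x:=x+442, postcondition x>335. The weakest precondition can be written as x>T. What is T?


Formula: wp(x:=E, P) = P[E/x] (substitute E for x in postcondition)
Step 1: Postcondition: x>335
Step 2: Substitute x+442 for x: x+442>335
Step 3: Solve for x: x > 335-442 = -107

-107


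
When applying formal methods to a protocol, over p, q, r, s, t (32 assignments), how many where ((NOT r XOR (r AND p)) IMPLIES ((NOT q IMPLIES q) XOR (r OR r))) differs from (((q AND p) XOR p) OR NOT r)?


F1 = ((NOT r XOR (r AND p)) IMPLIES ((NOT q IMPLIES q) XOR (r OR r)))
F2 = (((q AND p) XOR p) OR NOT r)
Evaluate both on each of 32 rows (bits = p,q,r,s,t):
  row 0 [00000]: F1=0 F2=1 (differ) -> 1
  row 1 [00001]: F1=0 F2=1 (differ) -> 1
  row 2 [00010]: F1=0 F2=1 (differ) -> 1
  row 3 [00011]: F1=0 F2=1 (differ) -> 1
  row 4 [00100]: F1=1 F2=0 (differ) -> 1
  row 5 [00101]: F1=1 F2=0 (differ) -> 1
  row 6 [00110]: F1=1 F2=0 (differ) -> 1
  row 7 [00111]: F1=1 F2=0 (differ) -> 1
  row 8 [01000]: F1=1 F2=1 -> 0
  row 9 [01001]: F1=1 F2=1 -> 0
  row 10 [01010]: F1=1 F2=1 -> 0
  row 11 [01011]: F1=1 F2=1 -> 0
  row 12 [01100]: F1=1 F2=0 (differ) -> 1
  row 13 [01101]: F1=1 F2=0 (differ) -> 1
  row 14 [01110]: F1=1 F2=0 (differ) -> 1
  row 15 [01111]: F1=1 F2=0 (differ) -> 1
  row 16 [10000]: F1=0 F2=1 (differ) -> 1
  row 17 [10001]: F1=0 F2=1 (differ) -> 1
  row 18 [10010]: F1=0 F2=1 (differ) -> 1
  row 19 [10011]: F1=0 F2=1 (differ) -> 1
  row 20 [10100]: F1=1 F2=1 -> 0
  row 21 [10101]: F1=1 F2=1 -> 0
  row 22 [10110]: F1=1 F2=1 -> 0
  row 23 [10111]: F1=1 F2=1 -> 0
  row 24 [11000]: F1=1 F2=1 -> 0
  row 25 [11001]: F1=1 F2=1 -> 0
  row 26 [11010]: F1=1 F2=1 -> 0
  row 27 [11011]: F1=1 F2=1 -> 0
  row 28 [11100]: F1=0 F2=0 -> 0
  row 29 [11101]: F1=0 F2=0 -> 0
  row 30 [11110]: F1=0 F2=0 -> 0
  row 31 [11111]: F1=0 F2=0 -> 0
Full result column, 8 rows per line (p,q fixed per line; r,s,t runs 000..111 left to right):
  rows 0-7 [p,q=00]: 11111111  (ones: 8)
  rows 8-15 [p,q=01]: 00001111  (ones: 4)
  rows 16-23 [p,q=10]: 11110000  (ones: 4)
  rows 24-31 [p,q=11]: 00000000  (ones: 0)
Disagreements = 8+4+4+0 = 16

16


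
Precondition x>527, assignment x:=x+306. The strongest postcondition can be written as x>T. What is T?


Formula: sp(P, x:=E) = exists old_x. (x = E[old_x/x]) AND P[old_x/x] (old_x is the value of x before the assignment; eliminate old_x by solving x = E[old_x/x] for old_x)
Step 1: Precondition P: x>527, i.e. old_x > 527
Step 2: Assignment gives x = old_x + 306, so old_x = x - 306
Step 3: Substitute into P: x - 306 > 527
Step 4: Simplify: x > 527+306 = 833

833


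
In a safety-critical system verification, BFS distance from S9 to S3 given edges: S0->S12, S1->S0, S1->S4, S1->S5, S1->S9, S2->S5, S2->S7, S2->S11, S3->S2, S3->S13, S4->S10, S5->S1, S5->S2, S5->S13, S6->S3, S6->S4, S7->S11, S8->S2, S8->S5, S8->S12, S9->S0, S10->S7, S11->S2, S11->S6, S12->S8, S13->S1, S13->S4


BFS layer-by-layer from S9:
  dist 0: {S9}
  dist 1: {S0}
  dist 2: {S12}
  dist 3: {S8}
  dist 4: {S2, S5}
  dist 5: {S1, S7, S11, S13}
  dist 6: {S4, S6}
  dist 7: {S3, S10}
  -> S3 reached at distance 7
Shortest path length = 7

7


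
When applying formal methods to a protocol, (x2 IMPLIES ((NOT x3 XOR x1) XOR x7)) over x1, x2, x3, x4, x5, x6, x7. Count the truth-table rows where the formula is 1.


Formula: (x2 IMPLIES ((NOT x3 XOR x1) XOR x7)) over 7 vars (128 rows)
Evaluate each row (x1, x2, x3, x4, x5, x6, x7 as bits, MSB first):
  row 0 [0000000]: (0 IMPLIES ((NOT 0 XOR 0) XOR 0)) -> 1
  row 1 [0000001]: (0 IMPLIES ((NOT 0 XOR 0) XOR 1)) -> 1
  row 2 [0000010]: (0 IMPLIES ((NOT 0 XOR 0) XOR 0)) -> 1
  row 3 [0000011]: (0 IMPLIES ((NOT 0 XOR 0) XOR 1)) -> 1
  row 4 [0000100]: (0 IMPLIES ((NOT 0 XOR 0) XOR 0)) -> 1
  (every remaining row is evaluated the same way; all 128 results are listed next)
Full result column, 8 rows per line (x1,x2,x3,x4 fixed per line; x5,x6,x7 runs 000..111 left to right):
  rows 0-7 [x1,x2,x3,x4=0000]: 11111111  (ones: 8)
  rows 8-15 [x1,x2,x3,x4=0001]: 11111111  (ones: 8)
  rows 16-23 [x1,x2,x3,x4=0010]: 11111111  (ones: 8)
  rows 24-31 [x1,x2,x3,x4=0011]: 11111111  (ones: 8)
  rows 32-39 [x1,x2,x3,x4=0100]: 10101010  (ones: 4)
  rows 40-47 [x1,x2,x3,x4=0101]: 10101010  (ones: 4)
  rows 48-55 [x1,x2,x3,x4=0110]: 01010101  (ones: 4)
  rows 56-63 [x1,x2,x3,x4=0111]: 01010101  (ones: 4)
  rows 64-71 [x1,x2,x3,x4=1000]: 11111111  (ones: 8)
  rows 72-79 [x1,x2,x3,x4=1001]: 11111111  (ones: 8)
  rows 80-87 [x1,x2,x3,x4=1010]: 11111111  (ones: 8)
  rows 88-95 [x1,x2,x3,x4=1011]: 11111111  (ones: 8)
  rows 96-103 [x1,x2,x3,x4=1100]: 01010101  (ones: 4)
  rows 104-111 [x1,x2,x3,x4=1101]: 01010101  (ones: 4)
  rows 112-119 [x1,x2,x3,x4=1110]: 10101010  (ones: 4)
  rows 120-127 [x1,x2,x3,x4=1111]: 10101010  (ones: 4)
Count of 1-rows = 8+8+8+8+4+4+4+4+8+8+8+8+4+4+4+4 = 96

96


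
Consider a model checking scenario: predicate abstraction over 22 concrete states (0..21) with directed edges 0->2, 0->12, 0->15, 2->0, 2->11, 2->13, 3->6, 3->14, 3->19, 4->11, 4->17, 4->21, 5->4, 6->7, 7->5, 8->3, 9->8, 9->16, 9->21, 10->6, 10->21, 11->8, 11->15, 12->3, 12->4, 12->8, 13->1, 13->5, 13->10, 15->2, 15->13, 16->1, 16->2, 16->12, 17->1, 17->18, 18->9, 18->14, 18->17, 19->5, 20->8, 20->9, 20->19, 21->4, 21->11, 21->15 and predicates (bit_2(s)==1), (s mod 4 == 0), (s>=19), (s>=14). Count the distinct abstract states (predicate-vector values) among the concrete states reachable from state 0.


BFS from 0:
Concrete reachable: {0, 1, 2, 3, 4, 5, 6, 7, 8, 9, 10, 11, 12, 13, 14, 15, 16, 17, 18, 19, 21}
Abstract via predicates (bit_2(s)==1), (s mod 4 == 0), (s>=19), (s>=14):
  (0,0,0,0) <- {1, 2, 3, 9, 10, 11}
  (0,0,0,1) <- {17, 18}
  (0,0,1,1) <- {19}
  (0,1,0,0) <- {0, 8}
  (0,1,0,1) <- {16}
  (1,0,0,0) <- {5, 6, 7, 13}
  (1,0,0,1) <- {14, 15}
  (1,0,1,1) <- {21}
  (1,1,0,0) <- {4, 12}
Distinct abstract states = 9

9


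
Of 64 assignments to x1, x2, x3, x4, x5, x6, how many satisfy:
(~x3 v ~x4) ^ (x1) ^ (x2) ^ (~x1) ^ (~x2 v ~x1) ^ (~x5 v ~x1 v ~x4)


CNF with 6 clauses over 6 vars (64 assignments).
An assignment satisfies CNF iff every clause has >=1 true literal.
Check each row (bits = x1,x2,x3,x4,x5,x6; clause T/F shown):
  row 0 [000000]: clauses=TFFTTT -> 0
  row 1 [000001]: clauses=TFFTTT -> 0
  row 2 [000010]: clauses=TFFTTT -> 0
  row 3 [000011]: clauses=TFFTTT -> 0
  row 4 [000100]: clauses=TFFTTT -> 0
  (every remaining row is evaluated the same way; all 64 results are listed next)
Full result column, 8 rows per line (x1,x2,x3 fixed per line; x4,x5,x6 runs 000..111 left to right):
  rows 0-7 [x1,x2,x3=000]: 00000000  (ones: 0)
  rows 8-15 [x1,x2,x3=001]: 00000000  (ones: 0)
  rows 16-23 [x1,x2,x3=010]: 00000000  (ones: 0)
  rows 24-31 [x1,x2,x3=011]: 00000000  (ones: 0)
  rows 32-39 [x1,x2,x3=100]: 00000000  (ones: 0)
  rows 40-47 [x1,x2,x3=101]: 00000000  (ones: 0)
  rows 48-55 [x1,x2,x3=110]: 00000000  (ones: 0)
  rows 56-63 [x1,x2,x3=111]: 00000000  (ones: 0)
Satisfying assignments = 0+0+0+0+0+0+0+0 = 0

0


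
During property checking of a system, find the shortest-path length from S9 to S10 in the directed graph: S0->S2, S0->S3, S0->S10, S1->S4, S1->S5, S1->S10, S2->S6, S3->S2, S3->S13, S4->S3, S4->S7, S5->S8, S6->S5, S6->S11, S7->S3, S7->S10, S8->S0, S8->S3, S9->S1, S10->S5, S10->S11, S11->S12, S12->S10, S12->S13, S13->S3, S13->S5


BFS layer-by-layer from S9:
  dist 0: {S9}
  dist 1: {S1}
  dist 2: {S4, S5, S10}
  -> S10 reached at distance 2
Shortest path length = 2

2


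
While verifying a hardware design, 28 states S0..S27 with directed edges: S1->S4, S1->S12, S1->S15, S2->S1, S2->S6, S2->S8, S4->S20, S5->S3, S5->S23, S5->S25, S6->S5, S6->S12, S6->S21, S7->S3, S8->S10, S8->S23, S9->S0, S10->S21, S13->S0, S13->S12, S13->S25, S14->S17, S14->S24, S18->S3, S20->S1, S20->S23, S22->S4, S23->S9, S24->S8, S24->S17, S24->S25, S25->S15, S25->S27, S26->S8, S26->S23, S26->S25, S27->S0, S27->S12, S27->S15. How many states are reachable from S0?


BFS from S0:
  layer 0: {S0}
Reachable set: {S0}
Count = 1

1


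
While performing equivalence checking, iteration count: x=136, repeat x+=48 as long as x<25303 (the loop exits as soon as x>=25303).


Step 1: x goes from 136 toward 25303 by 48; the body runs while x<25303, so iterations = ceil((bound-start)/step)
Step 2: Distance=25167
Step 3: ceil(25167/48)=525

525


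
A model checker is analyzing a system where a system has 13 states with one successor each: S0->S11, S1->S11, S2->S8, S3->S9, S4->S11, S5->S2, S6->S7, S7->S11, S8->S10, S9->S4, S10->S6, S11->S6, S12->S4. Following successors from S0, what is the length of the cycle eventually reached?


Trace from S0 until a state repeats:
  S0 -> S11 -> S6 -> S7 -> S11
S11 first seen at step 1, revisited at step 4.
Cycle length = 4 - 1 = 3

3


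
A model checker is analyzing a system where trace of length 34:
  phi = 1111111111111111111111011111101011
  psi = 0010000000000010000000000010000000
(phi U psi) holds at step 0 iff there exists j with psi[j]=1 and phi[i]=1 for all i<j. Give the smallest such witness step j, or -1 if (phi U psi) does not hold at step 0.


(phi U psi) at 0: need smallest j with psi[j]=1 and phi[i]=1 for all i in [0,j).
Scan from step 0:
  step 0: phi=1, psi=0 -> continue
  step 1: phi=1, psi=0 -> continue
  step 2: psi=1 and phi held for [0,2) -> witness found
Witness step = 2

2


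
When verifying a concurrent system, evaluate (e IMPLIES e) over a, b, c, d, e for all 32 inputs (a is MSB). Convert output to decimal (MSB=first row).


Formula: (e IMPLIES e) over a, b, c, d, e (32 rows)
Evaluate each row (bits = a,b,c,d,e, MSB first):
  row 0 [00000]: (0 IMPLIES 0) -> 1
  row 1 [00001]: (1 IMPLIES 1) -> 1
  row 2 [00010]: (0 IMPLIES 0) -> 1
  row 3 [00011]: (1 IMPLIES 1) -> 1
  row 4 [00100]: (0 IMPLIES 0) -> 1
  row 5 [00101]: (1 IMPLIES 1) -> 1
  row 6 [00110]: (0 IMPLIES 0) -> 1
  row 7 [00111]: (1 IMPLIES 1) -> 1
  row 8 [01000]: (0 IMPLIES 0) -> 1
  row 9 [01001]: (1 IMPLIES 1) -> 1
  row 10 [01010]: (0 IMPLIES 0) -> 1
  row 11 [01011]: (1 IMPLIES 1) -> 1
  row 12 [01100]: (0 IMPLIES 0) -> 1
  row 13 [01101]: (1 IMPLIES 1) -> 1
  row 14 [01110]: (0 IMPLIES 0) -> 1
  row 15 [01111]: (1 IMPLIES 1) -> 1
  row 16 [10000]: (0 IMPLIES 0) -> 1
  row 17 [10001]: (1 IMPLIES 1) -> 1
  row 18 [10010]: (0 IMPLIES 0) -> 1
  row 19 [10011]: (1 IMPLIES 1) -> 1
  row 20 [10100]: (0 IMPLIES 0) -> 1
  row 21 [10101]: (1 IMPLIES 1) -> 1
  row 22 [10110]: (0 IMPLIES 0) -> 1
  row 23 [10111]: (1 IMPLIES 1) -> 1
  row 24 [11000]: (0 IMPLIES 0) -> 1
  row 25 [11001]: (1 IMPLIES 1) -> 1
  row 26 [11010]: (0 IMPLIES 0) -> 1
  row 27 [11011]: (1 IMPLIES 1) -> 1
  row 28 [11100]: (0 IMPLIES 0) -> 1
  row 29 [11101]: (1 IMPLIES 1) -> 1
  row 30 [11110]: (0 IMPLIES 0) -> 1
  row 31 [11111]: (1 IMPLIES 1) -> 1
Full result column, 4 rows per line (a,b,c fixed per line; d,e runs 00..11 left to right):
  rows 0-3 [a,b,c=000]: 1111  = hex F
  rows 4-7 [a,b,c=001]: 1111  = hex F
  rows 8-11 [a,b,c=010]: 1111  = hex F
  rows 12-15 [a,b,c=011]: 1111  = hex F
  rows 16-19 [a,b,c=100]: 1111  = hex F
  rows 20-23 [a,b,c=101]: 1111  = hex F
  rows 24-27 [a,b,c=110]: 1111  = hex F
  rows 28-31 [a,b,c=111]: 1111  = hex F
Output column (row 0 .. row 31) = 11111111111111111111111111111111
Output column grouped in 4s = 1111 1111 1111 1111 1111 1111 1111 1111 = 0xFFFFFFFF
Convert to decimal digit by digit (value = value*16 + digit):
  F -> 15
  15*16 + 15 (F) = 255
  255*16 + 15 (F) = 4095
  4095*16 + 15 (F) = 65535
  65535*16 + 15 (F) = 1048575
  1048575*16 + 15 (F) = 16777215
  16777215*16 + 15 (F) = 268435455
  268435455*16 + 15 (F) = 4294967295
Decimal = 4294967295

4294967295


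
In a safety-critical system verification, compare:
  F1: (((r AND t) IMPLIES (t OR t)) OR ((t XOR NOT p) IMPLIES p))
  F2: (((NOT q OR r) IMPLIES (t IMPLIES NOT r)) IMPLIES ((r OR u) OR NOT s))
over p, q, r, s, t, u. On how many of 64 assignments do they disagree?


F1 = (((r AND t) IMPLIES (t OR t)) OR ((t XOR NOT p) IMPLIES p))
F2 = (((NOT q OR r) IMPLIES (t IMPLIES NOT r)) IMPLIES ((r OR u) OR NOT s))
Evaluate both on each of 64 rows (bits = p,q,r,s,t,u):
  row 0 [000000]: F1=1 F2=1 -> 0
  row 1 [000001]: F1=1 F2=1 -> 0
  row 2 [000010]: F1=1 F2=1 -> 0
  row 3 [000011]: F1=1 F2=1 -> 0
  row 4 [000100]: F1=1 F2=0 (differ) -> 1
  (every remaining row is evaluated the same way; all 64 results are listed next)
Full result column, 8 rows per line (p,q,r fixed per line; s,t,u runs 000..111 left to right):
  rows 0-7 [p,q,r=000]: 00001010  (ones: 2)
  rows 8-15 [p,q,r=001]: 00000000  (ones: 0)
  rows 16-23 [p,q,r=010]: 00001010  (ones: 2)
  rows 24-31 [p,q,r=011]: 00000000  (ones: 0)
  rows 32-39 [p,q,r=100]: 00001010  (ones: 2)
  rows 40-47 [p,q,r=101]: 00000000  (ones: 0)
  rows 48-55 [p,q,r=110]: 00001010  (ones: 2)
  rows 56-63 [p,q,r=111]: 00000000  (ones: 0)
Disagreements = 2+0+2+0+2+0+2+0 = 8

8


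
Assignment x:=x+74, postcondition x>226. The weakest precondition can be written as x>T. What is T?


Formula: wp(x:=E, P) = P[E/x] (substitute E for x in postcondition)
Step 1: Postcondition: x>226
Step 2: Substitute x+74 for x: x+74>226
Step 3: Solve for x: x > 226-74 = 152

152


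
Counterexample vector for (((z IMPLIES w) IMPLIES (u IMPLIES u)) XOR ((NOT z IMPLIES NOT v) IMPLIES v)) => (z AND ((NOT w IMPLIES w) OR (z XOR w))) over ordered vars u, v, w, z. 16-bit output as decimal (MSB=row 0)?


F1 = (((z IMPLIES w) IMPLIES (u IMPLIES u)) XOR ((NOT z IMPLIES NOT v) IMPLIES v))
F2 = (z AND ((NOT w IMPLIES w) OR (z XOR w)))
Counterexample to F1=>F2 is where F1=1 and F2=0.
Evaluate each row (bits = u,v,w,z, MSB first):
  row 0 [0000]: F1=1 F2=0 -> F1&~F2 -> 1
  row 1 [0001]: F1=1 F2=1 -> F1&~F2 -> 0
  row 2 [0010]: F1=1 F2=0 -> F1&~F2 -> 1
  row 3 [0011]: F1=1 F2=1 -> F1&~F2 -> 0
  row 4 [0100]: F1=0 F2=0 -> F1&~F2 -> 0
  row 5 [0101]: F1=0 F2=1 -> F1&~F2 -> 0
  row 6 [0110]: F1=0 F2=0 -> F1&~F2 -> 0
  row 7 [0111]: F1=0 F2=1 -> F1&~F2 -> 0
  row 8 [1000]: F1=1 F2=0 -> F1&~F2 -> 1
  row 9 [1001]: F1=1 F2=1 -> F1&~F2 -> 0
  row 10 [1010]: F1=1 F2=0 -> F1&~F2 -> 1
  row 11 [1011]: F1=1 F2=1 -> F1&~F2 -> 0
  row 12 [1100]: F1=0 F2=0 -> F1&~F2 -> 0
  row 13 [1101]: F1=0 F2=1 -> F1&~F2 -> 0
  row 14 [1110]: F1=0 F2=0 -> F1&~F2 -> 0
  row 15 [1111]: F1=0 F2=1 -> F1&~F2 -> 0
Full result column, 4 rows per line (u,v fixed per line; w,z runs 00..11 left to right):
  rows 0-3 [u,v=00]: 1010  = hex A
  rows 4-7 [u,v=01]: 0000  = hex 0
  rows 8-11 [u,v=10]: 1010  = hex A
  rows 12-15 [u,v=11]: 0000  = hex 0
Counterexample vector (row 0 .. row 15) = 1010000010100000
Output column grouped in 4s = 1010 0000 1010 0000 = 0xA0A0
Convert to decimal digit by digit (value = value*16 + digit):
  A -> 10
  10*16 + 0 = 160
  160*16 + 10 (A) = 2570
  2570*16 + 0 = 41120
Decimal = 41120

41120


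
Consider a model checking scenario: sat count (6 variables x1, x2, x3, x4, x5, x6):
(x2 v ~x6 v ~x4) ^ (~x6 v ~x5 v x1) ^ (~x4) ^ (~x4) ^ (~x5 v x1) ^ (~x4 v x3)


CNF with 6 clauses over 6 vars (64 assignments).
An assignment satisfies CNF iff every clause has >=1 true literal.
Check each row (bits = x1,x2,x3,x4,x5,x6; clause T/F shown):
  row 0 [000000]: clauses=TTTTTT -> 1
  row 1 [000001]: clauses=TTTTTT -> 1
  row 2 [000010]: clauses=TTTTFT -> 0
  row 3 [000011]: clauses=TFTTFT -> 0
  row 4 [000100]: clauses=TTFFTF -> 0
  (every remaining row is evaluated the same way; all 64 results are listed next)
Full result column, 8 rows per line (x1,x2,x3 fixed per line; x4,x5,x6 runs 000..111 left to right):
  rows 0-7 [x1,x2,x3=000]: 11000000  (ones: 2)
  rows 8-15 [x1,x2,x3=001]: 11000000  (ones: 2)
  rows 16-23 [x1,x2,x3=010]: 11000000  (ones: 2)
  rows 24-31 [x1,x2,x3=011]: 11000000  (ones: 2)
  rows 32-39 [x1,x2,x3=100]: 11110000  (ones: 4)
  rows 40-47 [x1,x2,x3=101]: 11110000  (ones: 4)
  rows 48-55 [x1,x2,x3=110]: 11110000  (ones: 4)
  rows 56-63 [x1,x2,x3=111]: 11110000  (ones: 4)
Satisfying assignments = 2+2+2+2+4+4+4+4 = 24

24


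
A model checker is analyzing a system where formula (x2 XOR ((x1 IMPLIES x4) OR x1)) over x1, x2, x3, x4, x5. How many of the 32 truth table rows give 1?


Formula: (x2 XOR ((x1 IMPLIES x4) OR x1)) over 5 vars (32 rows)
Evaluate each row (x1, x2, x3, x4, x5 as bits, MSB first):
  row 0 [00000]: (0 XOR ((0 IMPLIES 0) OR 0)) -> 1
  row 1 [00001]: (0 XOR ((0 IMPLIES 0) OR 0)) -> 1
  row 2 [00010]: (0 XOR ((0 IMPLIES 1) OR 0)) -> 1
  row 3 [00011]: (0 XOR ((0 IMPLIES 1) OR 0)) -> 1
  row 4 [00100]: (0 XOR ((0 IMPLIES 0) OR 0)) -> 1
  row 5 [00101]: (0 XOR ((0 IMPLIES 0) OR 0)) -> 1
  row 6 [00110]: (0 XOR ((0 IMPLIES 1) OR 0)) -> 1
  row 7 [00111]: (0 XOR ((0 IMPLIES 1) OR 0)) -> 1
  row 8 [01000]: (1 XOR ((0 IMPLIES 0) OR 0)) -> 0
  row 9 [01001]: (1 XOR ((0 IMPLIES 0) OR 0)) -> 0
  row 10 [01010]: (1 XOR ((0 IMPLIES 1) OR 0)) -> 0
  row 11 [01011]: (1 XOR ((0 IMPLIES 1) OR 0)) -> 0
  row 12 [01100]: (1 XOR ((0 IMPLIES 0) OR 0)) -> 0
  row 13 [01101]: (1 XOR ((0 IMPLIES 0) OR 0)) -> 0
  row 14 [01110]: (1 XOR ((0 IMPLIES 1) OR 0)) -> 0
  row 15 [01111]: (1 XOR ((0 IMPLIES 1) OR 0)) -> 0
  row 16 [10000]: (0 XOR ((1 IMPLIES 0) OR 1)) -> 1
  row 17 [10001]: (0 XOR ((1 IMPLIES 0) OR 1)) -> 1
  row 18 [10010]: (0 XOR ((1 IMPLIES 1) OR 1)) -> 1
  row 19 [10011]: (0 XOR ((1 IMPLIES 1) OR 1)) -> 1
  row 20 [10100]: (0 XOR ((1 IMPLIES 0) OR 1)) -> 1
  row 21 [10101]: (0 XOR ((1 IMPLIES 0) OR 1)) -> 1
  row 22 [10110]: (0 XOR ((1 IMPLIES 1) OR 1)) -> 1
  row 23 [10111]: (0 XOR ((1 IMPLIES 1) OR 1)) -> 1
  row 24 [11000]: (1 XOR ((1 IMPLIES 0) OR 1)) -> 0
  row 25 [11001]: (1 XOR ((1 IMPLIES 0) OR 1)) -> 0
  row 26 [11010]: (1 XOR ((1 IMPLIES 1) OR 1)) -> 0
  row 27 [11011]: (1 XOR ((1 IMPLIES 1) OR 1)) -> 0
  row 28 [11100]: (1 XOR ((1 IMPLIES 0) OR 1)) -> 0
  row 29 [11101]: (1 XOR ((1 IMPLIES 0) OR 1)) -> 0
  row 30 [11110]: (1 XOR ((1 IMPLIES 1) OR 1)) -> 0
  row 31 [11111]: (1 XOR ((1 IMPLIES 1) OR 1)) -> 0
Full result column, 8 rows per line (x1,x2 fixed per line; x3,x4,x5 runs 000..111 left to right):
  rows 0-7 [x1,x2=00]: 11111111  (ones: 8)
  rows 8-15 [x1,x2=01]: 00000000  (ones: 0)
  rows 16-23 [x1,x2=10]: 11111111  (ones: 8)
  rows 24-31 [x1,x2=11]: 00000000  (ones: 0)
Count of 1-rows = 8+0+8+0 = 16

16


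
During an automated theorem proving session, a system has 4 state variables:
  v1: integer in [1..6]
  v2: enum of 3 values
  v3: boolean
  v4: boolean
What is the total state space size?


State space = product of domain sizes of all variables.
Domain sizes:
  v1 (integer in [1..6]): 6
  v2 (enum of 3 values): 3
  v3 (boolean): 2
  v4 (boolean): 2
Product = 6 * 3 * 2 * 2 = 72

72


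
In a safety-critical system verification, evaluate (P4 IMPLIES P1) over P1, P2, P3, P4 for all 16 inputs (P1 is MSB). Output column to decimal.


Formula: (P4 IMPLIES P1) over P1, P2, P3, P4 (16 rows)
Evaluate each row (bits = P1,P2,P3,P4, MSB first):
  row 0 [0000]: (0 IMPLIES 0) -> 1
  row 1 [0001]: (1 IMPLIES 0) -> 0
  row 2 [0010]: (0 IMPLIES 0) -> 1
  row 3 [0011]: (1 IMPLIES 0) -> 0
  row 4 [0100]: (0 IMPLIES 0) -> 1
  row 5 [0101]: (1 IMPLIES 0) -> 0
  row 6 [0110]: (0 IMPLIES 0) -> 1
  row 7 [0111]: (1 IMPLIES 0) -> 0
  row 8 [1000]: (0 IMPLIES 1) -> 1
  row 9 [1001]: (1 IMPLIES 1) -> 1
  row 10 [1010]: (0 IMPLIES 1) -> 1
  row 11 [1011]: (1 IMPLIES 1) -> 1
  row 12 [1100]: (0 IMPLIES 1) -> 1
  row 13 [1101]: (1 IMPLIES 1) -> 1
  row 14 [1110]: (0 IMPLIES 1) -> 1
  row 15 [1111]: (1 IMPLIES 1) -> 1
Full result column, 4 rows per line (P1,P2 fixed per line; P3,P4 runs 00..11 left to right):
  rows 0-3 [P1,P2=00]: 1010  = hex A
  rows 4-7 [P1,P2=01]: 1010  = hex A
  rows 8-11 [P1,P2=10]: 1111  = hex F
  rows 12-15 [P1,P2=11]: 1111  = hex F
Output column (row 0 .. row 15) = 1010101011111111
Output column grouped in 4s = 1010 1010 1111 1111 = 0xAAFF
Convert to decimal digit by digit (value = value*16 + digit):
  A -> 10
  10*16 + 10 (A) = 170
  170*16 + 15 (F) = 2735
  2735*16 + 15 (F) = 43775
Decimal = 43775

43775


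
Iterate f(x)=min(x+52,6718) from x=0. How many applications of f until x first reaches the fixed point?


Step 1: x=0, cap=6718, increment=52
Step 2: x grows by 52 each step until capped at 6718; fixed point is x=6718
Step 3: iterations = ceil(6718/52) = 130

130


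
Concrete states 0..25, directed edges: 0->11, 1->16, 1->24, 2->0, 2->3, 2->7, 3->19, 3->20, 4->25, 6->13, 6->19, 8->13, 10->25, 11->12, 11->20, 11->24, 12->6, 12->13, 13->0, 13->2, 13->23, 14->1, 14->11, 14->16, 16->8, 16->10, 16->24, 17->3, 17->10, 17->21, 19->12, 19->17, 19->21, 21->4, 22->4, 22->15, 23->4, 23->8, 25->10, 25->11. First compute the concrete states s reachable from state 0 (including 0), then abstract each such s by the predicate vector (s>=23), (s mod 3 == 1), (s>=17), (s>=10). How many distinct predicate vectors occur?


BFS from 0:
Concrete reachable: {0, 2, 3, 4, 6, 7, 8, 10, 11, 12, 13, 17, 19, 20, 21, 23, 24, 25}
Abstract via predicates (s>=23), (s mod 3 == 1), (s>=17), (s>=10):
  (0,0,0,0) <- {0, 2, 3, 6, 8}
  (0,0,0,1) <- {11, 12}
  (0,0,1,1) <- {17, 20, 21}
  (0,1,0,0) <- {4, 7}
  (0,1,0,1) <- {10, 13}
  (0,1,1,1) <- {19}
  (1,0,1,1) <- {23, 24}
  (1,1,1,1) <- {25}
Distinct abstract states = 8

8


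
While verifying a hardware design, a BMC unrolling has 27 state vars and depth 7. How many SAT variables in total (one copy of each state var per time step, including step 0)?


BMC unrolls to depth k, creating one copy of each state var for steps 0..k.
Step count = 7 + 1 = 8 (steps 0 through 7)
Vars per step = 27
Total = 27 * 8 = 216

216


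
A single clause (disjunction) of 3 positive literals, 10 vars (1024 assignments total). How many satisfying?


Step 1: Total=2^10=1024
Step 2: Unsat when all 3 false: 2^7=128
Step 3: Sat=1024-128=896

896


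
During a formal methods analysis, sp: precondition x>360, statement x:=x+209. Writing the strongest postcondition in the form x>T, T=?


Formula: sp(P, x:=E) = exists old_x. (x = E[old_x/x]) AND P[old_x/x] (old_x is the value of x before the assignment; eliminate old_x by solving x = E[old_x/x] for old_x)
Step 1: Precondition P: x>360, i.e. old_x > 360
Step 2: Assignment gives x = old_x + 209, so old_x = x - 209
Step 3: Substitute into P: x - 209 > 360
Step 4: Simplify: x > 360+209 = 569

569


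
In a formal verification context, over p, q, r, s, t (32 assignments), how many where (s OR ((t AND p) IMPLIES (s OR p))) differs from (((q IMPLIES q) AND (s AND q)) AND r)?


F1 = (s OR ((t AND p) IMPLIES (s OR p)))
F2 = (((q IMPLIES q) AND (s AND q)) AND r)
Evaluate both on each of 32 rows (bits = p,q,r,s,t):
  row 0 [00000]: F1=1 F2=0 (differ) -> 1
  row 1 [00001]: F1=1 F2=0 (differ) -> 1
  row 2 [00010]: F1=1 F2=0 (differ) -> 1
  row 3 [00011]: F1=1 F2=0 (differ) -> 1
  row 4 [00100]: F1=1 F2=0 (differ) -> 1
  row 5 [00101]: F1=1 F2=0 (differ) -> 1
  row 6 [00110]: F1=1 F2=0 (differ) -> 1
  row 7 [00111]: F1=1 F2=0 (differ) -> 1
  row 8 [01000]: F1=1 F2=0 (differ) -> 1
  row 9 [01001]: F1=1 F2=0 (differ) -> 1
  row 10 [01010]: F1=1 F2=0 (differ) -> 1
  row 11 [01011]: F1=1 F2=0 (differ) -> 1
  row 12 [01100]: F1=1 F2=0 (differ) -> 1
  row 13 [01101]: F1=1 F2=0 (differ) -> 1
  row 14 [01110]: F1=1 F2=1 -> 0
  row 15 [01111]: F1=1 F2=1 -> 0
  row 16 [10000]: F1=1 F2=0 (differ) -> 1
  row 17 [10001]: F1=1 F2=0 (differ) -> 1
  row 18 [10010]: F1=1 F2=0 (differ) -> 1
  row 19 [10011]: F1=1 F2=0 (differ) -> 1
  row 20 [10100]: F1=1 F2=0 (differ) -> 1
  row 21 [10101]: F1=1 F2=0 (differ) -> 1
  row 22 [10110]: F1=1 F2=0 (differ) -> 1
  row 23 [10111]: F1=1 F2=0 (differ) -> 1
  row 24 [11000]: F1=1 F2=0 (differ) -> 1
  row 25 [11001]: F1=1 F2=0 (differ) -> 1
  row 26 [11010]: F1=1 F2=0 (differ) -> 1
  row 27 [11011]: F1=1 F2=0 (differ) -> 1
  row 28 [11100]: F1=1 F2=0 (differ) -> 1
  row 29 [11101]: F1=1 F2=0 (differ) -> 1
  row 30 [11110]: F1=1 F2=1 -> 0
  row 31 [11111]: F1=1 F2=1 -> 0
Full result column, 8 rows per line (p,q fixed per line; r,s,t runs 000..111 left to right):
  rows 0-7 [p,q=00]: 11111111  (ones: 8)
  rows 8-15 [p,q=01]: 11111100  (ones: 6)
  rows 16-23 [p,q=10]: 11111111  (ones: 8)
  rows 24-31 [p,q=11]: 11111100  (ones: 6)
Disagreements = 8+6+8+6 = 28

28


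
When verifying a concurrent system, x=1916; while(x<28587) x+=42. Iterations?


Step 1: x goes from 1916 toward 28587 by 42; the body runs while x<28587, so iterations = ceil((bound-start)/step)
Step 2: Distance=26671
Step 3: ceil(26671/42)=636

636


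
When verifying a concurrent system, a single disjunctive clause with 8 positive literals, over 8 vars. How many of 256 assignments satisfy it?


Step 1: Total=2^8=256
Step 2: Unsat when all 8 false: 2^0=1
Step 3: Sat=256-1=255

255


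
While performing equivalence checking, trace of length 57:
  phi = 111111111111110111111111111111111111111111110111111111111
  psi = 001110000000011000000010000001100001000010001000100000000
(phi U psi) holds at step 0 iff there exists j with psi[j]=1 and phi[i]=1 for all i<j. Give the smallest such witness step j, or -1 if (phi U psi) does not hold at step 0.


(phi U psi) at 0: need smallest j with psi[j]=1 and phi[i]=1 for all i in [0,j).
Scan from step 0:
  step 0: phi=1, psi=0 -> continue
  step 1: phi=1, psi=0 -> continue
  step 2: psi=1 and phi held for [0,2) -> witness found
Witness step = 2

2


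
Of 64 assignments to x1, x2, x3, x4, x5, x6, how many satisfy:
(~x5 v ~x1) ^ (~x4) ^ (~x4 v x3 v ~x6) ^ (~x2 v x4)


CNF with 4 clauses over 6 vars (64 assignments).
An assignment satisfies CNF iff every clause has >=1 true literal.
Check each row (bits = x1,x2,x3,x4,x5,x6; clause T/F shown):
  row 0 [000000]: clauses=TTTT -> 1
  row 1 [000001]: clauses=TTTT -> 1
  row 2 [000010]: clauses=TTTT -> 1
  row 3 [000011]: clauses=TTTT -> 1
  row 4 [000100]: clauses=TFTT -> 0
  (every remaining row is evaluated the same way; all 64 results are listed next)
Full result column, 8 rows per line (x1,x2,x3 fixed per line; x4,x5,x6 runs 000..111 left to right):
  rows 0-7 [x1,x2,x3=000]: 11110000  (ones: 4)
  rows 8-15 [x1,x2,x3=001]: 11110000  (ones: 4)
  rows 16-23 [x1,x2,x3=010]: 00000000  (ones: 0)
  rows 24-31 [x1,x2,x3=011]: 00000000  (ones: 0)
  rows 32-39 [x1,x2,x3=100]: 11000000  (ones: 2)
  rows 40-47 [x1,x2,x3=101]: 11000000  (ones: 2)
  rows 48-55 [x1,x2,x3=110]: 00000000  (ones: 0)
  rows 56-63 [x1,x2,x3=111]: 00000000  (ones: 0)
Satisfying assignments = 4+4+0+0+2+2+0+0 = 12

12


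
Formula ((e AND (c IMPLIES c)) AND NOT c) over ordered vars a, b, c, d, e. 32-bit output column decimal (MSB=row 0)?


Formula: ((e AND (c IMPLIES c)) AND NOT c) over a, b, c, d, e (32 rows)
Evaluate each row (bits = a,b,c,d,e, MSB first):
  row 0 [00000]: ((0 AND (0 IMPLIES 0)) AND NOT 0) -> 0
  row 1 [00001]: ((1 AND (0 IMPLIES 0)) AND NOT 0) -> 1
  row 2 [00010]: ((0 AND (0 IMPLIES 0)) AND NOT 0) -> 0
  row 3 [00011]: ((1 AND (0 IMPLIES 0)) AND NOT 0) -> 1
  row 4 [00100]: ((0 AND (1 IMPLIES 1)) AND NOT 1) -> 0
  row 5 [00101]: ((1 AND (1 IMPLIES 1)) AND NOT 1) -> 0
  row 6 [00110]: ((0 AND (1 IMPLIES 1)) AND NOT 1) -> 0
  row 7 [00111]: ((1 AND (1 IMPLIES 1)) AND NOT 1) -> 0
  row 8 [01000]: ((0 AND (0 IMPLIES 0)) AND NOT 0) -> 0
  row 9 [01001]: ((1 AND (0 IMPLIES 0)) AND NOT 0) -> 1
  row 10 [01010]: ((0 AND (0 IMPLIES 0)) AND NOT 0) -> 0
  row 11 [01011]: ((1 AND (0 IMPLIES 0)) AND NOT 0) -> 1
  row 12 [01100]: ((0 AND (1 IMPLIES 1)) AND NOT 1) -> 0
  row 13 [01101]: ((1 AND (1 IMPLIES 1)) AND NOT 1) -> 0
  row 14 [01110]: ((0 AND (1 IMPLIES 1)) AND NOT 1) -> 0
  row 15 [01111]: ((1 AND (1 IMPLIES 1)) AND NOT 1) -> 0
  row 16 [10000]: ((0 AND (0 IMPLIES 0)) AND NOT 0) -> 0
  row 17 [10001]: ((1 AND (0 IMPLIES 0)) AND NOT 0) -> 1
  row 18 [10010]: ((0 AND (0 IMPLIES 0)) AND NOT 0) -> 0
  row 19 [10011]: ((1 AND (0 IMPLIES 0)) AND NOT 0) -> 1
  row 20 [10100]: ((0 AND (1 IMPLIES 1)) AND NOT 1) -> 0
  row 21 [10101]: ((1 AND (1 IMPLIES 1)) AND NOT 1) -> 0
  row 22 [10110]: ((0 AND (1 IMPLIES 1)) AND NOT 1) -> 0
  row 23 [10111]: ((1 AND (1 IMPLIES 1)) AND NOT 1) -> 0
  row 24 [11000]: ((0 AND (0 IMPLIES 0)) AND NOT 0) -> 0
  row 25 [11001]: ((1 AND (0 IMPLIES 0)) AND NOT 0) -> 1
  row 26 [11010]: ((0 AND (0 IMPLIES 0)) AND NOT 0) -> 0
  row 27 [11011]: ((1 AND (0 IMPLIES 0)) AND NOT 0) -> 1
  row 28 [11100]: ((0 AND (1 IMPLIES 1)) AND NOT 1) -> 0
  row 29 [11101]: ((1 AND (1 IMPLIES 1)) AND NOT 1) -> 0
  row 30 [11110]: ((0 AND (1 IMPLIES 1)) AND NOT 1) -> 0
  row 31 [11111]: ((1 AND (1 IMPLIES 1)) AND NOT 1) -> 0
Full result column, 4 rows per line (a,b,c fixed per line; d,e runs 00..11 left to right):
  rows 0-3 [a,b,c=000]: 0101  = hex 5
  rows 4-7 [a,b,c=001]: 0000  = hex 0
  rows 8-11 [a,b,c=010]: 0101  = hex 5
  rows 12-15 [a,b,c=011]: 0000  = hex 0
  rows 16-19 [a,b,c=100]: 0101  = hex 5
  rows 20-23 [a,b,c=101]: 0000  = hex 0
  rows 24-27 [a,b,c=110]: 0101  = hex 5
  rows 28-31 [a,b,c=111]: 0000  = hex 0
Output column (row 0 .. row 31) = 01010000010100000101000001010000
Output column grouped in 4s = 0101 0000 0101 0000 0101 0000 0101 0000 = 0x50505050
Convert to decimal digit by digit (value = value*16 + digit):
  5 -> 5
  5*16 + 0 = 80
  80*16 + 5 = 1285
  1285*16 + 0 = 20560
  20560*16 + 5 = 328965
  328965*16 + 0 = 5263440
  5263440*16 + 5 = 84215045
  84215045*16 + 0 = 1347440720
Decimal = 1347440720

1347440720


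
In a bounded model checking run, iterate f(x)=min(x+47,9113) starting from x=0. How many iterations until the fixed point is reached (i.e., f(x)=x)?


Step 1: x=0, cap=9113, increment=47
Step 2: x grows by 47 each step until capped at 9113; fixed point is x=9113
Step 3: iterations = ceil(9113/47) = 194

194


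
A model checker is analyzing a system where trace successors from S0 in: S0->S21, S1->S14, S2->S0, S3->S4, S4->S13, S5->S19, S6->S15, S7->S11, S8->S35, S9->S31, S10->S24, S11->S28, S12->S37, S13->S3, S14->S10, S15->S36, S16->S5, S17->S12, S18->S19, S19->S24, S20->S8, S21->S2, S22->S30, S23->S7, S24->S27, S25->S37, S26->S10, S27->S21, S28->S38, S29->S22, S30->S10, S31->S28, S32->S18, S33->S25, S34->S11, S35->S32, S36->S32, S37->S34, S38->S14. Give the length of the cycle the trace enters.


Trace from S0 until a state repeats:
  S0 -> S21 -> S2 -> S0
S0 first seen at step 0, revisited at step 3.
Cycle length = 3 - 0 = 3

3


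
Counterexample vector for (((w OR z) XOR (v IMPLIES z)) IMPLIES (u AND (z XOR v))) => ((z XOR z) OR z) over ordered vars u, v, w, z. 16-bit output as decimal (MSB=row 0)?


F1 = (((w OR z) XOR (v IMPLIES z)) IMPLIES (u AND (z XOR v)))
F2 = ((z XOR z) OR z)
Counterexample to F1=>F2 is where F1=1 and F2=0.
Evaluate each row (bits = u,v,w,z, MSB first):
  row 0 [0000]: F1=0 F2=0 -> F1&~F2 -> 0
  row 1 [0001]: F1=1 F2=1 -> F1&~F2 -> 0
  row 2 [0010]: F1=1 F2=0 -> F1&~F2 -> 1
  row 3 [0011]: F1=1 F2=1 -> F1&~F2 -> 0
  row 4 [0100]: F1=1 F2=0 -> F1&~F2 -> 1
  row 5 [0101]: F1=1 F2=1 -> F1&~F2 -> 0
  row 6 [0110]: F1=0 F2=0 -> F1&~F2 -> 0
  row 7 [0111]: F1=1 F2=1 -> F1&~F2 -> 0
  row 8 [1000]: F1=0 F2=0 -> F1&~F2 -> 0
  row 9 [1001]: F1=1 F2=1 -> F1&~F2 -> 0
  row 10 [1010]: F1=1 F2=0 -> F1&~F2 -> 1
  row 11 [1011]: F1=1 F2=1 -> F1&~F2 -> 0
  row 12 [1100]: F1=1 F2=0 -> F1&~F2 -> 1
  row 13 [1101]: F1=1 F2=1 -> F1&~F2 -> 0
  row 14 [1110]: F1=1 F2=0 -> F1&~F2 -> 1
  row 15 [1111]: F1=1 F2=1 -> F1&~F2 -> 0
Full result column, 4 rows per line (u,v fixed per line; w,z runs 00..11 left to right):
  rows 0-3 [u,v=00]: 0010  = hex 2
  rows 4-7 [u,v=01]: 1000  = hex 8
  rows 8-11 [u,v=10]: 0010  = hex 2
  rows 12-15 [u,v=11]: 1010  = hex A
Counterexample vector (row 0 .. row 15) = 0010100000101010
Output column grouped in 4s = 0010 1000 0010 1010 = 0x282A
Convert to decimal digit by digit (value = value*16 + digit):
  2 -> 2
  2*16 + 8 = 40
  40*16 + 2 = 642
  642*16 + 10 (A) = 10282
Decimal = 10282

10282


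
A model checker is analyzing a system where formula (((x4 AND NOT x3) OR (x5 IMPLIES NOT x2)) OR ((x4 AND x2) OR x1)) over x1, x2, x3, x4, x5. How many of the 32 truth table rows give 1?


Formula: (((x4 AND NOT x3) OR (x5 IMPLIES NOT x2)) OR ((x4 AND x2) OR x1)) over 5 vars (32 rows)
Evaluate each row (x1, x2, x3, x4, x5 as bits, MSB first):
  row 0 [00000]: (((0 AND NOT 0) OR (0 IMPLIES NOT 0)) OR ((0 AND 0) OR 0)) -> 1
  row 1 [00001]: (((0 AND NOT 0) OR (1 IMPLIES NOT 0)) OR ((0 AND 0) OR 0)) -> 1
  row 2 [00010]: (((1 AND NOT 0) OR (0 IMPLIES NOT 0)) OR ((1 AND 0) OR 0)) -> 1
  row 3 [00011]: (((1 AND NOT 0) OR (1 IMPLIES NOT 0)) OR ((1 AND 0) OR 0)) -> 1
  row 4 [00100]: (((0 AND NOT 1) OR (0 IMPLIES NOT 0)) OR ((0 AND 0) OR 0)) -> 1
  row 5 [00101]: (((0 AND NOT 1) OR (1 IMPLIES NOT 0)) OR ((0 AND 0) OR 0)) -> 1
  row 6 [00110]: (((1 AND NOT 1) OR (0 IMPLIES NOT 0)) OR ((1 AND 0) OR 0)) -> 1
  row 7 [00111]: (((1 AND NOT 1) OR (1 IMPLIES NOT 0)) OR ((1 AND 0) OR 0)) -> 1
  row 8 [01000]: (((0 AND NOT 0) OR (0 IMPLIES NOT 1)) OR ((0 AND 1) OR 0)) -> 1
  row 9 [01001]: (((0 AND NOT 0) OR (1 IMPLIES NOT 1)) OR ((0 AND 1) OR 0)) -> 0
  row 10 [01010]: (((1 AND NOT 0) OR (0 IMPLIES NOT 1)) OR ((1 AND 1) OR 0)) -> 1
  row 11 [01011]: (((1 AND NOT 0) OR (1 IMPLIES NOT 1)) OR ((1 AND 1) OR 0)) -> 1
  row 12 [01100]: (((0 AND NOT 1) OR (0 IMPLIES NOT 1)) OR ((0 AND 1) OR 0)) -> 1
  row 13 [01101]: (((0 AND NOT 1) OR (1 IMPLIES NOT 1)) OR ((0 AND 1) OR 0)) -> 0
  row 14 [01110]: (((1 AND NOT 1) OR (0 IMPLIES NOT 1)) OR ((1 AND 1) OR 0)) -> 1
  row 15 [01111]: (((1 AND NOT 1) OR (1 IMPLIES NOT 1)) OR ((1 AND 1) OR 0)) -> 1
  row 16 [10000]: (((0 AND NOT 0) OR (0 IMPLIES NOT 0)) OR ((0 AND 0) OR 1)) -> 1
  row 17 [10001]: (((0 AND NOT 0) OR (1 IMPLIES NOT 0)) OR ((0 AND 0) OR 1)) -> 1
  row 18 [10010]: (((1 AND NOT 0) OR (0 IMPLIES NOT 0)) OR ((1 AND 0) OR 1)) -> 1
  row 19 [10011]: (((1 AND NOT 0) OR (1 IMPLIES NOT 0)) OR ((1 AND 0) OR 1)) -> 1
  row 20 [10100]: (((0 AND NOT 1) OR (0 IMPLIES NOT 0)) OR ((0 AND 0) OR 1)) -> 1
  row 21 [10101]: (((0 AND NOT 1) OR (1 IMPLIES NOT 0)) OR ((0 AND 0) OR 1)) -> 1
  row 22 [10110]: (((1 AND NOT 1) OR (0 IMPLIES NOT 0)) OR ((1 AND 0) OR 1)) -> 1
  row 23 [10111]: (((1 AND NOT 1) OR (1 IMPLIES NOT 0)) OR ((1 AND 0) OR 1)) -> 1
  row 24 [11000]: (((0 AND NOT 0) OR (0 IMPLIES NOT 1)) OR ((0 AND 1) OR 1)) -> 1
  row 25 [11001]: (((0 AND NOT 0) OR (1 IMPLIES NOT 1)) OR ((0 AND 1) OR 1)) -> 1
  row 26 [11010]: (((1 AND NOT 0) OR (0 IMPLIES NOT 1)) OR ((1 AND 1) OR 1)) -> 1
  row 27 [11011]: (((1 AND NOT 0) OR (1 IMPLIES NOT 1)) OR ((1 AND 1) OR 1)) -> 1
  row 28 [11100]: (((0 AND NOT 1) OR (0 IMPLIES NOT 1)) OR ((0 AND 1) OR 1)) -> 1
  row 29 [11101]: (((0 AND NOT 1) OR (1 IMPLIES NOT 1)) OR ((0 AND 1) OR 1)) -> 1
  row 30 [11110]: (((1 AND NOT 1) OR (0 IMPLIES NOT 1)) OR ((1 AND 1) OR 1)) -> 1
  row 31 [11111]: (((1 AND NOT 1) OR (1 IMPLIES NOT 1)) OR ((1 AND 1) OR 1)) -> 1
Full result column, 8 rows per line (x1,x2 fixed per line; x3,x4,x5 runs 000..111 left to right):
  rows 0-7 [x1,x2=00]: 11111111  (ones: 8)
  rows 8-15 [x1,x2=01]: 10111011  (ones: 6)
  rows 16-23 [x1,x2=10]: 11111111  (ones: 8)
  rows 24-31 [x1,x2=11]: 11111111  (ones: 8)
Count of 1-rows = 8+6+8+8 = 30

30


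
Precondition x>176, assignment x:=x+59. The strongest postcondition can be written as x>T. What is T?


Formula: sp(P, x:=E) = exists old_x. (x = E[old_x/x]) AND P[old_x/x] (old_x is the value of x before the assignment; eliminate old_x by solving x = E[old_x/x] for old_x)
Step 1: Precondition P: x>176, i.e. old_x > 176
Step 2: Assignment gives x = old_x + 59, so old_x = x - 59
Step 3: Substitute into P: x - 59 > 176
Step 4: Simplify: x > 176+59 = 235

235


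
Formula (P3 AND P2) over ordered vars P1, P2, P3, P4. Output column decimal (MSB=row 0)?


Formula: (P3 AND P2) over P1, P2, P3, P4 (16 rows)
Evaluate each row (bits = P1,P2,P3,P4, MSB first):
  row 0 [0000]: (0 AND 0) -> 0
  row 1 [0001]: (0 AND 0) -> 0
  row 2 [0010]: (1 AND 0) -> 0
  row 3 [0011]: (1 AND 0) -> 0
  row 4 [0100]: (0 AND 1) -> 0
  row 5 [0101]: (0 AND 1) -> 0
  row 6 [0110]: (1 AND 1) -> 1
  row 7 [0111]: (1 AND 1) -> 1
  row 8 [1000]: (0 AND 0) -> 0
  row 9 [1001]: (0 AND 0) -> 0
  row 10 [1010]: (1 AND 0) -> 0
  row 11 [1011]: (1 AND 0) -> 0
  row 12 [1100]: (0 AND 1) -> 0
  row 13 [1101]: (0 AND 1) -> 0
  row 14 [1110]: (1 AND 1) -> 1
  row 15 [1111]: (1 AND 1) -> 1
Full result column, 4 rows per line (P1,P2 fixed per line; P3,P4 runs 00..11 left to right):
  rows 0-3 [P1,P2=00]: 0000  = hex 0
  rows 4-7 [P1,P2=01]: 0011  = hex 3
  rows 8-11 [P1,P2=10]: 0000  = hex 0
  rows 12-15 [P1,P2=11]: 0011  = hex 3
Output column (row 0 .. row 15) = 0000001100000011
Output column grouped in 4s = 0000 0011 0000 0011 = 0x0303
Convert to decimal digit by digit (value = value*16 + digit):
  0 -> 0
  0*16 + 3 = 3
  3*16 + 0 = 48
  48*16 + 3 = 771
Decimal = 771

771
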